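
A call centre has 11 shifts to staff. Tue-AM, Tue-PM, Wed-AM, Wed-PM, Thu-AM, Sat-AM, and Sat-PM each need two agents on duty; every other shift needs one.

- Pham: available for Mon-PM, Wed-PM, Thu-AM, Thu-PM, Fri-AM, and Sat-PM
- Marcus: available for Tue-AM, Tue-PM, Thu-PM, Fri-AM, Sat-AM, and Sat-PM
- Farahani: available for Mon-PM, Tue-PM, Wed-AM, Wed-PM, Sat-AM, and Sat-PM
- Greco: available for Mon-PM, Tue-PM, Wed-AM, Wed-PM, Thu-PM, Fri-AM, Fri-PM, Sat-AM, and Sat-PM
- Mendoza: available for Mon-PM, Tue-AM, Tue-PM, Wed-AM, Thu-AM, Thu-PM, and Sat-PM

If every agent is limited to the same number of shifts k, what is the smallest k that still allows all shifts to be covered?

4

With 5 agents and 18 worker-slots to fill, someone must work at least ⌈18/5⌉ = 4 shifts, so k ≥ 4.
k = 4 works: Mon-PM→Pham, Tue-AM→Marcus+Mendoza, Tue-PM→Marcus+Farahani, Wed-AM→Farahani+Greco, Wed-PM→Pham+Farahani, Thu-AM→Pham+Mendoza, Thu-PM→Marcus, Fri-AM→Pham, Fri-PM→Greco, Sat-AM→Marcus+Farahani, Sat-PM→Greco+Mendoza.
Loads: Pham 4, Marcus 4, Farahani 4, Greco 3, Mendoza 3 — all ≤ 4.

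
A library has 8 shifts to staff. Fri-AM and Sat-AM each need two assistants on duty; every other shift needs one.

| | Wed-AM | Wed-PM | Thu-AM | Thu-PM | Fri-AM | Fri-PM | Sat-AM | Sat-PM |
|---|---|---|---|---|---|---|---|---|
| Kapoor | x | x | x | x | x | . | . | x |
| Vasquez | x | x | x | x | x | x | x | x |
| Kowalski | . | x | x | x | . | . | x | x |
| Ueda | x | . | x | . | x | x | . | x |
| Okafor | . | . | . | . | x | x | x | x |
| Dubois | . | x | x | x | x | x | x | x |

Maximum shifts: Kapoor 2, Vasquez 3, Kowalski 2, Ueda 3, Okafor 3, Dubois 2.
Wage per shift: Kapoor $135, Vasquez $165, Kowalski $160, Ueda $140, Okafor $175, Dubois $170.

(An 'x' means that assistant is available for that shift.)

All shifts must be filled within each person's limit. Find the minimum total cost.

Picking the cheapest available assistant for each shift independently would cost $1415, but that ignores the shift limits.
An optimal schedule: Wed-AM→Kapoor, Wed-PM→Kapoor, Thu-AM→Ueda, Thu-PM→Kowalski, Fri-AM→Ueda+Vasquez, Fri-PM→Ueda, Sat-AM→Kowalski+Vasquez, Sat-PM→Vasquez.
Total: 135 + 135 + 140 + 160 + 140 + 165 + 140 + 160 + 165 + 165 = $1505.

$1505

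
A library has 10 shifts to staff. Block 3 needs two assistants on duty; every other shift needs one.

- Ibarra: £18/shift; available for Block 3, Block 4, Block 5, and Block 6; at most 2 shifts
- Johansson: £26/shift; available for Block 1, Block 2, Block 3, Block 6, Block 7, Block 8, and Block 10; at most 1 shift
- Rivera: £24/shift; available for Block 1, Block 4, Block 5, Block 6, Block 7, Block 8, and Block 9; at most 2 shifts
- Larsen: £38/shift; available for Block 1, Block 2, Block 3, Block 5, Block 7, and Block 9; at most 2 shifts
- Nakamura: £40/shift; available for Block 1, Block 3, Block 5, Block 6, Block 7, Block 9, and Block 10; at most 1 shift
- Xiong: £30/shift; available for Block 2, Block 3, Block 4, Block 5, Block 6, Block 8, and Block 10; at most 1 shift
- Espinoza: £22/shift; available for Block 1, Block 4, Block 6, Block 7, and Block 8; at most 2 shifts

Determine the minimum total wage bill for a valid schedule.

£300

Picking the cheapest available assistant for each shift independently would cost £240, but that ignores the shift limits.
An optimal schedule: Block 1→Larsen, Block 2→Johansson, Block 3→Larsen+Xiong, Block 4→Ibarra, Block 5→Ibarra, Block 6→Espinoza, Block 7→Espinoza, Block 8→Rivera, Block 9→Rivera, Block 10→Nakamura.
Total: 38 + 26 + 38 + 30 + 18 + 18 + 22 + 22 + 24 + 24 + 40 = £300.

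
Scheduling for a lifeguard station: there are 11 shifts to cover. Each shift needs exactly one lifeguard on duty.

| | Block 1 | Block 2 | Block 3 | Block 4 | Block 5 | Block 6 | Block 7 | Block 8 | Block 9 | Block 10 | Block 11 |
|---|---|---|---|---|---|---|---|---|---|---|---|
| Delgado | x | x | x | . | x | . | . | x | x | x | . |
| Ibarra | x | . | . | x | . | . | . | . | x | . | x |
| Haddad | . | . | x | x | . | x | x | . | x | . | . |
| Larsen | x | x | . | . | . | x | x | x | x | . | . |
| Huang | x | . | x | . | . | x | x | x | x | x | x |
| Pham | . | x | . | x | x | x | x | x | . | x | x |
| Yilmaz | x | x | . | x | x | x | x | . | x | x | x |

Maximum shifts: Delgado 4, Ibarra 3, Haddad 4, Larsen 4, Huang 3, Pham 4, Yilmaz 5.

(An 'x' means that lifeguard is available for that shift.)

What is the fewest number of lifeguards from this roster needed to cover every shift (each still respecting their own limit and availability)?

11 slots to fill and no one can take more than 5, so at least ⌈11/5⌉ = 3 lifeguards are needed.
Delgado, Ibarra, and Haddad alone can cover everything: Block 1→Ibarra, Block 2→Delgado, Block 3→Haddad, Block 4→Ibarra, Block 5→Delgado, Block 6→Haddad, Block 7→Haddad, Block 8→Delgado, Block 9→Haddad, Block 10→Delgado, Block 11→Ibarra.

3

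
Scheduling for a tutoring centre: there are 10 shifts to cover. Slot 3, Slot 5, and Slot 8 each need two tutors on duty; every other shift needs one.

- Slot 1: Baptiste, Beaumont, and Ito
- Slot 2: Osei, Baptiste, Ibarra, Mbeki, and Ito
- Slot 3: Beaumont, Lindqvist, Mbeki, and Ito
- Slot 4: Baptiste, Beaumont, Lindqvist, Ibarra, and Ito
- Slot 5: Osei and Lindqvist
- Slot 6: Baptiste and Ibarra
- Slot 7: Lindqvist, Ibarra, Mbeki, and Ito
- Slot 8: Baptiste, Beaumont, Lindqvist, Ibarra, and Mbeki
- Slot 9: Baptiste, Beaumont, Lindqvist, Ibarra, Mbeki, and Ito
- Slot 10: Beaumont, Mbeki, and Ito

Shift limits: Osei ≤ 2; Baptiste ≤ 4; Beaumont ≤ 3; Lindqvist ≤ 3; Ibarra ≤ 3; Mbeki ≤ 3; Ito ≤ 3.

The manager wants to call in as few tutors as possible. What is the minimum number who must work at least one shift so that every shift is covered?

5

13 slots to fill and no one can take more than 4, so at least ⌈13/4⌉ = 4 tutors are needed.
No set of 4 tutors can cover every shift (each such set leaves at least one shift with no one available or exceeds a cap).
Osei, Baptiste, Beaumont, Lindqvist, and Ibarra alone can cover everything: Slot 1→Baptiste, Slot 2→Osei, Slot 3→Beaumont+Lindqvist, Slot 4→Baptiste, Slot 5→Osei+Lindqvist, Slot 6→Baptiste, Slot 7→Lindqvist, Slot 8→Beaumont+Ibarra, Slot 9→Baptiste, Slot 10→Beaumont.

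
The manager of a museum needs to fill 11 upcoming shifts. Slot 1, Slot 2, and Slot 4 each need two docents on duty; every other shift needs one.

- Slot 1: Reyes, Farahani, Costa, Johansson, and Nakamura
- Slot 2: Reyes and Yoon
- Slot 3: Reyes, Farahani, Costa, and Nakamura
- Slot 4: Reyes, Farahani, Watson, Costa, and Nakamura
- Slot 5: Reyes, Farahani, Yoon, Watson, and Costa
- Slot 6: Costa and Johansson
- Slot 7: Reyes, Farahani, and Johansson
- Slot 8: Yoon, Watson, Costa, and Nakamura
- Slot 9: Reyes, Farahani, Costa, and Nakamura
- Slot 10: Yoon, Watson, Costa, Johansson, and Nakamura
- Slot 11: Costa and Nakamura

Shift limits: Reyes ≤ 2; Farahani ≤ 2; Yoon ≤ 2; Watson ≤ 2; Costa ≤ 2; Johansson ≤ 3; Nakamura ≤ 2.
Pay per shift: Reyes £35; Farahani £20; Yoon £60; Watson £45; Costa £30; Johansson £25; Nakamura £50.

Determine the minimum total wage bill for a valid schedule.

£495

Slot 2 can only be covered by Reyes and Yoon, so that assignment is forced.
Picking the cheapest available docent for each shift independently would cost £380, but that ignores the shift limits.
An optimal schedule: Slot 1→Johansson+Nakamura, Slot 2→Reyes+Yoon, Slot 3→Farahani, Slot 4→Watson+Nakamura, Slot 5→Watson, Slot 6→Johansson, Slot 7→Farahani, Slot 8→Costa, Slot 9→Reyes, Slot 10→Johansson, Slot 11→Costa.
Total: 25 + 50 + 35 + 60 + 20 + 45 + 50 + 45 + 25 + 20 + 30 + 35 + 25 + 30 = £495.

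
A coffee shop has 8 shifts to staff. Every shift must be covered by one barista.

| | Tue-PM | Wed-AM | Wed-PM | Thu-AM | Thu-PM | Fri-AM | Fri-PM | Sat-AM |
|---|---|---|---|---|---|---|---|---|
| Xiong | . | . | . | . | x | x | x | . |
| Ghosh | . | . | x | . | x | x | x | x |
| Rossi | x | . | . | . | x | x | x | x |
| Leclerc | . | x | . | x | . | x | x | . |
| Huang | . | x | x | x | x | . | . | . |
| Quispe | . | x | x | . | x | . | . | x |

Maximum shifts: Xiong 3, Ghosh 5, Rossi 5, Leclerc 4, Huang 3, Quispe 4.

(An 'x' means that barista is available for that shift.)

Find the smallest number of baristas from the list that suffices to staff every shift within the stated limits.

2

8 slots to fill and no one can take more than 5, so at least ⌈8/5⌉ = 2 baristas are needed.
Rossi and Huang alone can cover everything: Tue-PM→Rossi, Wed-AM→Huang, Wed-PM→Huang, Thu-AM→Huang, Thu-PM→Rossi, Fri-AM→Rossi, Fri-PM→Rossi, Sat-AM→Rossi.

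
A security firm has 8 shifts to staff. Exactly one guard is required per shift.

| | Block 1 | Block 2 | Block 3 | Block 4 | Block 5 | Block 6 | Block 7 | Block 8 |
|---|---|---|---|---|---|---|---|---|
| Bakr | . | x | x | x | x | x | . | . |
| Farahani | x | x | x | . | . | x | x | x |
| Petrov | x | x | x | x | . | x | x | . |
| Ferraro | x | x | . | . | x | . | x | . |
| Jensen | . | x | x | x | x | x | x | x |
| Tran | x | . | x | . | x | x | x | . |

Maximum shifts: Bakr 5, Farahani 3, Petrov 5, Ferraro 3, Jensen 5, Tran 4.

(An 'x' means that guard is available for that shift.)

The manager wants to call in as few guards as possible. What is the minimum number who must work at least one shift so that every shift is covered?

2

8 slots to fill and no one can take more than 5, so at least ⌈8/5⌉ = 2 guards are needed.
Bakr and Farahani alone can cover everything: Block 1→Farahani, Block 2→Bakr, Block 3→Bakr, Block 4→Bakr, Block 5→Bakr, Block 6→Bakr, Block 7→Farahani, Block 8→Farahani.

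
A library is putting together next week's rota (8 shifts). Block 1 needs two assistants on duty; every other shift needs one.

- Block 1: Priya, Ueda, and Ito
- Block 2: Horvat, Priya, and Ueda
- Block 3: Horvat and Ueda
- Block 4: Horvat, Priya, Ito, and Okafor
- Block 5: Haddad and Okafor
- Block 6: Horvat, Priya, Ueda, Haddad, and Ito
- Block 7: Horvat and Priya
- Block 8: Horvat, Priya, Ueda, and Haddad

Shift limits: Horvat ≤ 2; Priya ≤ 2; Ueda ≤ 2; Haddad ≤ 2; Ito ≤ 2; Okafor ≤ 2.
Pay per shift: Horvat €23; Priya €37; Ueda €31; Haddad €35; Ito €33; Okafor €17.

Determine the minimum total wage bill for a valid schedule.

€243

Picking the cheapest available assistant for each shift independently would cost €213, but that ignores the shift limits.
An optimal schedule: Block 1→Ueda+Ito, Block 2→Ueda, Block 3→Horvat, Block 4→Okafor, Block 5→Okafor, Block 6→Ito, Block 7→Horvat, Block 8→Haddad.
Total: 31 + 33 + 31 + 23 + 17 + 17 + 33 + 23 + 35 = €243.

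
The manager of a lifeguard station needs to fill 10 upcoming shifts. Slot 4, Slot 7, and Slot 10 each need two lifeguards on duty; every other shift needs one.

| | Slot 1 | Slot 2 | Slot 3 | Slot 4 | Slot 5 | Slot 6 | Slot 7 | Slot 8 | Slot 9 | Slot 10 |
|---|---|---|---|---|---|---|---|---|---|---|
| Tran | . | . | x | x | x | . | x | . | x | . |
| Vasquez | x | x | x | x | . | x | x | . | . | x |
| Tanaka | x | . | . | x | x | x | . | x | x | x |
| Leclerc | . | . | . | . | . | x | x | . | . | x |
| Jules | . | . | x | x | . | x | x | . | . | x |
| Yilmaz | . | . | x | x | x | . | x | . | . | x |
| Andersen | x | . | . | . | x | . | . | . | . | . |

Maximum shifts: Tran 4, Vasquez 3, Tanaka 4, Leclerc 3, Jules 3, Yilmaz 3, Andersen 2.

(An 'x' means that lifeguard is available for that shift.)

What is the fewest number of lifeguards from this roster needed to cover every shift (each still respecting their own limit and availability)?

4

13 slots to fill and no one can take more than 4, so at least ⌈13/4⌉ = 4 lifeguards are needed.
Tran, Vasquez, Tanaka, and Leclerc alone can cover everything: Slot 1→Vasquez, Slot 2→Vasquez, Slot 3→Tran, Slot 4→Tran+Tanaka, Slot 5→Tran, Slot 6→Tanaka, Slot 7→Vasquez+Leclerc, Slot 8→Tanaka, Slot 9→Tran, Slot 10→Tanaka+Leclerc.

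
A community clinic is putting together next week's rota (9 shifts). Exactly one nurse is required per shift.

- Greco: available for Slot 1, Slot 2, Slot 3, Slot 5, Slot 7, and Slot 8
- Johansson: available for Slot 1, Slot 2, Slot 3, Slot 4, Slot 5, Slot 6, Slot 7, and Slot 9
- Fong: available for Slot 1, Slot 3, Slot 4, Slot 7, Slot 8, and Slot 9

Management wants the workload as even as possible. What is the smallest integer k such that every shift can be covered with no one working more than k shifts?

3

With 3 nurses and 9 worker-slots to fill, someone must work at least ⌈9/3⌉ = 3 shifts, so k ≥ 3.
k = 3 works: Slot 1→Fong, Slot 2→Greco, Slot 3→Fong, Slot 4→Johansson, Slot 5→Greco, Slot 6→Johansson, Slot 7→Fong, Slot 8→Greco, Slot 9→Johansson.
Loads: Greco 3, Johansson 3, Fong 3 — all ≤ 3.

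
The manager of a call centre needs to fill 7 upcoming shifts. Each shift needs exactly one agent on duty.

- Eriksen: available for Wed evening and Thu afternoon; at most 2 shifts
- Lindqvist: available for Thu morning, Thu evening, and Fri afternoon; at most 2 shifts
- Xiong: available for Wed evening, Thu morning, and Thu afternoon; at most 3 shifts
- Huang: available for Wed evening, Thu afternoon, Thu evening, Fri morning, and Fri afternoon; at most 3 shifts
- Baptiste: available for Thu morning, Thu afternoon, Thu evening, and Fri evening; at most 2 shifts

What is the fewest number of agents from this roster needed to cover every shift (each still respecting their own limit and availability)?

7 slots to fill and no one can take more than 3, so at least ⌈7/3⌉ = 3 agents are needed.
Eriksen, Huang, and Baptiste alone can cover everything: Wed evening→Eriksen, Thu morning→Baptiste, Thu afternoon→Eriksen, Thu evening→Huang, Fri morning→Huang, Fri afternoon→Huang, Fri evening→Baptiste.

3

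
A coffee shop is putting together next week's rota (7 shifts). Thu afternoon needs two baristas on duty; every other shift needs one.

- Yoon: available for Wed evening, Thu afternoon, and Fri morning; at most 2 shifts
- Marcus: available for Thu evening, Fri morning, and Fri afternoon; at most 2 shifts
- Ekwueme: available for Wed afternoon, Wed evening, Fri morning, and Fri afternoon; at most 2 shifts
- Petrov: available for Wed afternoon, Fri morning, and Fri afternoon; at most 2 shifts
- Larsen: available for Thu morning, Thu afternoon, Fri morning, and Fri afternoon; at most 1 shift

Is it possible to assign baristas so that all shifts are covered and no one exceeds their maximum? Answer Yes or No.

Total capacity is 9 and 8 slots are needed, so capacity alone doesn't rule it out.
Shifts {Thu morning, Thu afternoon} need 3 worker-slots in total, but the baristas available for any of those shifts (Yoon and Larsen) can supply at most 2 among them. So no valid schedule exists.

No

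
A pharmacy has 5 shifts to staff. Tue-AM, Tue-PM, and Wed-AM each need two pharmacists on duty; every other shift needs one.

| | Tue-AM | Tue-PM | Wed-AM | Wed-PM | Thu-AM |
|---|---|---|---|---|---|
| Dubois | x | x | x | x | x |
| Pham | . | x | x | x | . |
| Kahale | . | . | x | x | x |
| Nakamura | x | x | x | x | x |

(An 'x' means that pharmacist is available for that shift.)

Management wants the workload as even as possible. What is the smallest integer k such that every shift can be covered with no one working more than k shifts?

With 4 pharmacists and 8 worker-slots to fill, someone must work at least ⌈8/4⌉ = 2 shifts, so k ≥ 2.
k = 2 works: Tue-AM→Dubois+Nakamura, Tue-PM→Dubois+Pham, Wed-AM→Kahale+Nakamura, Wed-PM→Pham, Thu-AM→Kahale.
Loads: Dubois 2, Pham 2, Kahale 2, Nakamura 2 — all ≤ 2.

2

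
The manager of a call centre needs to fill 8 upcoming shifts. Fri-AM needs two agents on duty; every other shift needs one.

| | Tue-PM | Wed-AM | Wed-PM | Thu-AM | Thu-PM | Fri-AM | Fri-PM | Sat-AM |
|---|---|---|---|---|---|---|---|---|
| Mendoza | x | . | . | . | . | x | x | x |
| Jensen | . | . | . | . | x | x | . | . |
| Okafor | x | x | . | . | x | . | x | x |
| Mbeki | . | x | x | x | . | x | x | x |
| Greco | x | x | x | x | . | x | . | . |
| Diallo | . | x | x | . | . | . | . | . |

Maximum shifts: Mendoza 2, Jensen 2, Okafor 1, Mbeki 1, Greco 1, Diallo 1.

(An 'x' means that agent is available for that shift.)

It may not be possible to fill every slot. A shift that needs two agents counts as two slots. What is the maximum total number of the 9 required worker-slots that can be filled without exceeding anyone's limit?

8

Total capacity across all agents is 2+2+1+1+1+1 = 8, and 9 slots are needed, so at most 8 can be filled.
An assignment achieving 8: Tue-PM→Mendoza, Wed-AM→Diallo, Wed-PM→Greco, Thu-AM→Mbeki, Thu-PM→Jensen, Fri-AM→Jensen, Fri-PM→Mendoza, Sat-AM→Okafor.
Loads: Mendoza 2/2, Jensen 2/2, Okafor 1/1, Mbeki 1/1, Greco 1/1, Diallo 1/1.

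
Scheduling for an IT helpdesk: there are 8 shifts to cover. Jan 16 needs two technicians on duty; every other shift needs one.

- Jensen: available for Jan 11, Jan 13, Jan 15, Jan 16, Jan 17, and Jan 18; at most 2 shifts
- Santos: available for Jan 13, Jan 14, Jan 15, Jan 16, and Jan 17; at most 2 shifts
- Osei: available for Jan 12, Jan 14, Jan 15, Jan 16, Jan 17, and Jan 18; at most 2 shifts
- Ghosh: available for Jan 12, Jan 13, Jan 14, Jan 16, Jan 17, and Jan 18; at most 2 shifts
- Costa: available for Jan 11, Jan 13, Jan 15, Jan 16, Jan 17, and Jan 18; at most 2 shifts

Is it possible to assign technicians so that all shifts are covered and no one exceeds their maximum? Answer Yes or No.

One valid schedule: Jan 11→Jensen, Jan 12→Osei, Jan 13→Jensen, Jan 14→Santos, Jan 15→Santos, Jan 16→Ghosh+Costa, Jan 17→Ghosh, Jan 18→Osei.
Loads: Jensen 2/2, Santos 2/2, Osei 2/2, Ghosh 2/2, Costa 1/2 — all within limits.

Yes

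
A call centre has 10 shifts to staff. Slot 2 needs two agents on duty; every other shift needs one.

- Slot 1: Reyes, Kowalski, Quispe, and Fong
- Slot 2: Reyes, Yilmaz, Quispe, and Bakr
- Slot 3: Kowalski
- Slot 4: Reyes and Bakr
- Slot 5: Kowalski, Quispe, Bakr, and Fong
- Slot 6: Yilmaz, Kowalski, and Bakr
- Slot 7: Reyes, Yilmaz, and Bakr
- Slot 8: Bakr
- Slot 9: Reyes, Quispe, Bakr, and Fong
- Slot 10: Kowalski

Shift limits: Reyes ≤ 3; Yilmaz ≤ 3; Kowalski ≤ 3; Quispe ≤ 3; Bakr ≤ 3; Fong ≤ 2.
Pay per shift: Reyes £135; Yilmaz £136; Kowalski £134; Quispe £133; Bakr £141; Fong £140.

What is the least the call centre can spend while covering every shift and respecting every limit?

Slot 3 can only be covered by Kowalski, so that assignment is forced.
Slot 8 can only be covered by Bakr, so that assignment is forced.
Slot 10 can only be covered by Kowalski, so that assignment is forced.
Picking the cheapest available agent for each shift independently would cost £1480, but that ignores the shift limits.
An optimal schedule: Slot 1→Quispe, Slot 2→Reyes+Yilmaz, Slot 3→Kowalski, Slot 4→Reyes, Slot 5→Quispe, Slot 6→Kowalski, Slot 7→Reyes, Slot 8→Bakr, Slot 9→Quispe, Slot 10→Kowalski.
Total: 133 + 135 + 136 + 134 + 135 + 133 + 134 + 135 + 141 + 133 + 134 = £1483.

£1483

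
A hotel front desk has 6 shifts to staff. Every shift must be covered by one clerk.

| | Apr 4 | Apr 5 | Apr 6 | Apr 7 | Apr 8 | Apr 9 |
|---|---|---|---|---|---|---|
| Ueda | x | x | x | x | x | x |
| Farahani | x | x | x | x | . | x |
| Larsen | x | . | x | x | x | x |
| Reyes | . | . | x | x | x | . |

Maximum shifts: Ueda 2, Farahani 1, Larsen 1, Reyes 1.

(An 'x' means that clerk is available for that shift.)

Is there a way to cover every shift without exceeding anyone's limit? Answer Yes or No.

Total capacity is 2+1+1+1 = 5 but 6 worker-slots are needed — infeasible.

No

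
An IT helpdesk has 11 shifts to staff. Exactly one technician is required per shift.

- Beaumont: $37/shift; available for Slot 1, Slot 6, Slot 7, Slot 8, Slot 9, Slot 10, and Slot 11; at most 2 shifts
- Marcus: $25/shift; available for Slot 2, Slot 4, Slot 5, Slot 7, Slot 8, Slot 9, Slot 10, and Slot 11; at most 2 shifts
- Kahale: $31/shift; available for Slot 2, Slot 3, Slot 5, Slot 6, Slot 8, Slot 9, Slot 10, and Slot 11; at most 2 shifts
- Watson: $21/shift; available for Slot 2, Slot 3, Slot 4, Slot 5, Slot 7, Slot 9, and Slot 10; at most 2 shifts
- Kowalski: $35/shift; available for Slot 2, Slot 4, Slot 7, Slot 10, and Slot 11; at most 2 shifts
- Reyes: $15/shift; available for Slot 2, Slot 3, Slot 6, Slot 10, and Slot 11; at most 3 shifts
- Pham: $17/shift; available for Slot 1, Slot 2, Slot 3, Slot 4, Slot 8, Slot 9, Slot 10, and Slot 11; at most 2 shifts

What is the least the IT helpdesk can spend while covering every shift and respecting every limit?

$233

Picking the cheapest available technician for each shift independently would cost $185, but that ignores the shift limits.
An optimal schedule: Slot 1→Pham, Slot 2→Reyes, Slot 3→Reyes, Slot 4→Pham, Slot 5→Watson, Slot 6→Reyes, Slot 7→Watson, Slot 8→Marcus, Slot 9→Marcus, Slot 10→Kahale, Slot 11→Kahale.
Total: 17 + 15 + 15 + 17 + 21 + 15 + 21 + 25 + 25 + 31 + 31 = $233.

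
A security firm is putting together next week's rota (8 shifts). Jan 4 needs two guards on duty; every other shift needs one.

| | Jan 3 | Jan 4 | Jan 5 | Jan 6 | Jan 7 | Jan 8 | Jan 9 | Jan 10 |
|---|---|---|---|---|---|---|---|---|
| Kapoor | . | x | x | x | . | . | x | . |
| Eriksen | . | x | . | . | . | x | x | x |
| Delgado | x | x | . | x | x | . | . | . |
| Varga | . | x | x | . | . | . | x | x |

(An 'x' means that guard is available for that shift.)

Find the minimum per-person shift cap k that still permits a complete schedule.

With 4 guards and 9 worker-slots to fill, someone must work at least ⌈9/4⌉ = 3 shifts, so k ≥ 3.
k = 3 works: Jan 3→Delgado, Jan 4→Eriksen+Delgado, Jan 5→Kapoor, Jan 6→Kapoor, Jan 7→Delgado, Jan 8→Eriksen, Jan 9→Kapoor, Jan 10→Eriksen.
Loads: Kapoor 3, Eriksen 3, Delgado 3, Varga 0 — all ≤ 3.

3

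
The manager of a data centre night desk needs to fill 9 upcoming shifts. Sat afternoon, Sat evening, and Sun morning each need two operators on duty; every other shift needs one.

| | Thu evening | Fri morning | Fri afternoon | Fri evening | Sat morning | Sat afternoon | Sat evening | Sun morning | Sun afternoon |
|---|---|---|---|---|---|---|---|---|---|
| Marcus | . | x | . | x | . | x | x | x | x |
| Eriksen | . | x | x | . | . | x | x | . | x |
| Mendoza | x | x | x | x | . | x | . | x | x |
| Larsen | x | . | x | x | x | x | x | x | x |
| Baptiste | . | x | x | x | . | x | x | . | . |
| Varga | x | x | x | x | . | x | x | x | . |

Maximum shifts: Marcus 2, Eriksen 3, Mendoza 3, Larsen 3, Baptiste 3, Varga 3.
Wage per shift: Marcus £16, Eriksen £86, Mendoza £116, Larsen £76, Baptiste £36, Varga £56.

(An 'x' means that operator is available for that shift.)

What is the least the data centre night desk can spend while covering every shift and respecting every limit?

Sat morning can only be covered by Larsen, so that assignment is forced.
Picking the cheapest available operator for each shift independently would cost £392, but that ignores the shift limits.
An optimal schedule: Thu evening→Varga, Fri morning→Marcus, Fri afternoon→Baptiste, Fri evening→Baptiste, Sat morning→Larsen, Sat afternoon→Larsen+Eriksen, Sat evening→Baptiste+Varga, Sun morning→Varga+Larsen, Sun afternoon→Marcus.
Total: 56 + 16 + 36 + 36 + 76 + 76 + 86 + 36 + 56 + 56 + 76 + 16 = £622.

£622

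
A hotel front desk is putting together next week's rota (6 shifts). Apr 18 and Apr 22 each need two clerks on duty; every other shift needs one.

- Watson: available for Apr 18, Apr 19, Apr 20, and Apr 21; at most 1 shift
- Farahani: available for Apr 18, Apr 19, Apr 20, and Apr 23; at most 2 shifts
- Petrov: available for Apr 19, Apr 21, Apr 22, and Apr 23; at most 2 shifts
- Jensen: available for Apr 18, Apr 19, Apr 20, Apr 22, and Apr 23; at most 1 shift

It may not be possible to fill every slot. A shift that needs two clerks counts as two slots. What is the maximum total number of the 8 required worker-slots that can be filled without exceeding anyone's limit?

Total capacity across all clerks is 1+2+2+1 = 6, and 8 slots are needed, so at most 6 can be filled.
An assignment achieving 6: Apr 18→Farahani, Apr 20→Farahani, Apr 21→Watson, Apr 22→Petrov+Jensen, Apr 23→Petrov.
Loads: Watson 1/1, Farahani 2/2, Petrov 2/2, Jensen 1/1.

6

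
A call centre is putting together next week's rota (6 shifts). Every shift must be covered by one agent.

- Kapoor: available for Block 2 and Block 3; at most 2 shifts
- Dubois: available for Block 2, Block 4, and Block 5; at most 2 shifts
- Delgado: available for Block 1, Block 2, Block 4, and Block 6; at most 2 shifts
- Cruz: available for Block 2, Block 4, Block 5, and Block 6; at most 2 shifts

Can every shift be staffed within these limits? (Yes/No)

Yes

Block 1 can only be covered by Delgado, so that assignment is forced.
Block 3 can only be covered by Kapoor, so that assignment is forced.
One valid schedule: Block 1→Delgado, Block 2→Kapoor, Block 3→Kapoor, Block 4→Dubois, Block 5→Dubois, Block 6→Delgado.
Loads: Kapoor 2/2, Dubois 2/2, Delgado 2/2, Cruz 0/2 — all within limits.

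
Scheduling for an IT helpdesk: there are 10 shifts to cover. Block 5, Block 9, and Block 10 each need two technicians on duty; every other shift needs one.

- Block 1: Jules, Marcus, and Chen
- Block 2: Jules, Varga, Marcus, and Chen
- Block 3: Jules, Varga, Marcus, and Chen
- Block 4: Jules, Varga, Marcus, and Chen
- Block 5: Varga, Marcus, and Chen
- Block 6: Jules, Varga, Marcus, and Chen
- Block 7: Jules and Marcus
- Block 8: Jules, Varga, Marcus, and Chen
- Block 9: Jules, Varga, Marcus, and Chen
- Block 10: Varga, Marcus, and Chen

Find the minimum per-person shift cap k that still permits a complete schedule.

With 4 technicians and 13 worker-slots to fill, someone must work at least ⌈13/4⌉ = 4 shifts, so k ≥ 4.
k = 4 works: Block 1→Jules, Block 2→Jules, Block 3→Jules, Block 4→Varga, Block 5→Varga+Marcus, Block 6→Varga, Block 7→Jules, Block 8→Marcus, Block 9→Marcus+Chen, Block 10→Varga+Marcus.
Loads: Jules 4, Varga 4, Marcus 4, Chen 1 — all ≤ 4.

4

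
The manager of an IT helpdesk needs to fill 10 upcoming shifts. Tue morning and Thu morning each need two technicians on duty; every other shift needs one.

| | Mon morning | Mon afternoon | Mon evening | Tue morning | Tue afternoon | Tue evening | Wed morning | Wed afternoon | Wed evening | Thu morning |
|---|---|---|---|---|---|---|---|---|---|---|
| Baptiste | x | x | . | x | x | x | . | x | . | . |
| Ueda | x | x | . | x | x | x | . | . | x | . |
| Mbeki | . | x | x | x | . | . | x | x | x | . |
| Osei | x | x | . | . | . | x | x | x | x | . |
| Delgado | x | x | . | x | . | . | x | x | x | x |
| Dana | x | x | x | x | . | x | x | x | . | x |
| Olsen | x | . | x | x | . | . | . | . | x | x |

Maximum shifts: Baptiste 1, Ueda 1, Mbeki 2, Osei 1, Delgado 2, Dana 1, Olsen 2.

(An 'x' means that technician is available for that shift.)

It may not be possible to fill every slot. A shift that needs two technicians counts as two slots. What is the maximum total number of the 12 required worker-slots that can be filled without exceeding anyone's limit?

Total capacity across all technicians is 1+1+2+1+2+1+2 = 10, and 12 slots are needed, so at most 10 can be filled.
An assignment achieving 10: Mon morning→Olsen, Mon evening→Mbeki, Tue morning→Olsen, Tue afternoon→Baptiste, Tue evening→Ueda, Wed morning→Mbeki, Wed afternoon→Osei, Wed evening→Delgado, Thu morning→Delgado+Dana.
Loads: Baptiste 1/1, Ueda 1/1, Mbeki 2/2, Osei 1/1, Delgado 2/2, Dana 1/1, Olsen 2/2.

10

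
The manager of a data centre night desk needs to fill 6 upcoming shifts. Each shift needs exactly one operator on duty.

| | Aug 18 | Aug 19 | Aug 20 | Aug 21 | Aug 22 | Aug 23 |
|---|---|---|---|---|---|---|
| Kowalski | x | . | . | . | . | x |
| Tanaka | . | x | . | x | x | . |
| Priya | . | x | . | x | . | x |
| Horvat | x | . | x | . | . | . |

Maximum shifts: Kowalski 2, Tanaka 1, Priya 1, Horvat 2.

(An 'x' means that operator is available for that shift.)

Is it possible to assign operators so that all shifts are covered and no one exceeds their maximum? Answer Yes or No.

No

Total capacity is 6 and 6 slots are needed, so capacity alone doesn't rule it out.
Shifts {Aug 19, Aug 21, Aug 22} need 3 worker-slots in total, but the operators available for any of those shifts (Tanaka and Priya) can supply at most 2 among them. So no valid schedule exists.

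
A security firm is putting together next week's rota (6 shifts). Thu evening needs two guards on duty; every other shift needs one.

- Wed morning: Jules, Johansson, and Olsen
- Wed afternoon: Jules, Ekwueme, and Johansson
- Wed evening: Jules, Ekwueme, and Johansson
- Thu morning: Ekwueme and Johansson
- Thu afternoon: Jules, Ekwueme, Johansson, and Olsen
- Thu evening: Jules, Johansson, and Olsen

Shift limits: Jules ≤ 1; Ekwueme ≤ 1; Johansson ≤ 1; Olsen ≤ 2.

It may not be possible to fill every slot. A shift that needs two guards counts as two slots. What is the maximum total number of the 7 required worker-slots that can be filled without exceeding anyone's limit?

Total capacity across all guards is 1+1+1+2 = 5, and 7 slots are needed, so at most 5 can be filled.
An assignment achieving 5: Wed morning→Jules, Wed afternoon→Johansson, Thu morning→Ekwueme, Thu afternoon→Olsen, Thu evening→Olsen.
Loads: Jules 1/1, Ekwueme 1/1, Johansson 1/1, Olsen 2/2.

5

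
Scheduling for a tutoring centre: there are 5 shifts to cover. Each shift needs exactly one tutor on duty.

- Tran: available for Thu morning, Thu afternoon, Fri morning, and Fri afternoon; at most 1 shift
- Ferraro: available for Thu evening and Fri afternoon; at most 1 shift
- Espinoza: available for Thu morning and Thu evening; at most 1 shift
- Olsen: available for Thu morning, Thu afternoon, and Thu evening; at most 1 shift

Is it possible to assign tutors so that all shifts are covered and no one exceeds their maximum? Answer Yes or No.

Shifts {Thu morning, Thu afternoon, Thu evening, Fri morning, Fri afternoon} need 5 worker-slots in total, but the tutors available for any of those shifts (Tran, Ferraro, Espinoza, and Olsen) can supply at most 4 among them. So no valid schedule exists.

No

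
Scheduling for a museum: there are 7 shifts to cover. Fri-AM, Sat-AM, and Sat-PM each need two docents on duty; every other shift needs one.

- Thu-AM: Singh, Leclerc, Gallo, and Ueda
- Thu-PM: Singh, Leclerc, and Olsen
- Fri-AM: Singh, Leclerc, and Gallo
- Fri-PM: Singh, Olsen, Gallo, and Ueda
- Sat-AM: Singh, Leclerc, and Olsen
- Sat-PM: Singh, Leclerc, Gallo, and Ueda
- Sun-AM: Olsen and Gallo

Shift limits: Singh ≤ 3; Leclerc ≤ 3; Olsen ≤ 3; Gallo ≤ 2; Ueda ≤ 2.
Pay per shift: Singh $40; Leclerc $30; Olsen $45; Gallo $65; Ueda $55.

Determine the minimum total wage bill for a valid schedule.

Picking the cheapest available docent for each shift independently would cost $355, but that ignores the shift limits.
An optimal schedule: Thu-AM→Singh, Thu-PM→Leclerc, Fri-AM→Leclerc+Singh, Fri-PM→Olsen, Sat-AM→Leclerc+Olsen, Sat-PM→Singh+Ueda, Sun-AM→Olsen.
Total: 40 + 30 + 30 + 40 + 45 + 30 + 45 + 40 + 55 + 45 = $400.

$400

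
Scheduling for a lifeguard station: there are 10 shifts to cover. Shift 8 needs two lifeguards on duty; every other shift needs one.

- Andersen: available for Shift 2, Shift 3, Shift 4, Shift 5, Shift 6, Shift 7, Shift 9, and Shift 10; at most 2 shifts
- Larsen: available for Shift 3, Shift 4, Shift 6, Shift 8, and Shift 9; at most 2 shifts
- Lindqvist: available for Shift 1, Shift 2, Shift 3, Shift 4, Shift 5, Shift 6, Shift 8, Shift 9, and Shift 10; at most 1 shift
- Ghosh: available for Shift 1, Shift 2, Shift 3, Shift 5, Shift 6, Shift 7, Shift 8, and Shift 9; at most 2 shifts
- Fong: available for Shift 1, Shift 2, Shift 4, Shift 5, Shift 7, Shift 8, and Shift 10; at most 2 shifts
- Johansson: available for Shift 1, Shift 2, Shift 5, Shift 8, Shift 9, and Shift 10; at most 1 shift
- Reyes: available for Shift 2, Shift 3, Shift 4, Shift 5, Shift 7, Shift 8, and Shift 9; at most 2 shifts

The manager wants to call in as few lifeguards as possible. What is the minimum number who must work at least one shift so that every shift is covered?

6

11 slots to fill and no one can take more than 2, so at least ⌈11/2⌉ = 6 lifeguards are needed.
Andersen, Larsen, Lindqvist, Ghosh, Fong, and Reyes alone can cover everything: Shift 1→Lindqvist, Shift 2→Ghosh, Shift 3→Larsen, Shift 4→Larsen, Shift 5→Fong, Shift 6→Andersen, Shift 7→Ghosh, Shift 8→Fong+Reyes, Shift 9→Reyes, Shift 10→Andersen.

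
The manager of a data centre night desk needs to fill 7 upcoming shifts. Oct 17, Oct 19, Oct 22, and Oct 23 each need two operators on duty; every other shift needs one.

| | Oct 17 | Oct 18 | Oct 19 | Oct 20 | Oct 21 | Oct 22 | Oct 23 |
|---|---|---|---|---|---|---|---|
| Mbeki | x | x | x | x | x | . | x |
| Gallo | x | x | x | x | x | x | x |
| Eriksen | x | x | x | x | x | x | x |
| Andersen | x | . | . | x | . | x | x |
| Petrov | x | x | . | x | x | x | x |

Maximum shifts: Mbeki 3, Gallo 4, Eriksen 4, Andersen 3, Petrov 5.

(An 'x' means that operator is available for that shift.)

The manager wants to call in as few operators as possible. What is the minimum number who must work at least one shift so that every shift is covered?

11 slots to fill and no one can take more than 5, so at least ⌈11/5⌉ = 3 operators are needed.
Mbeki, Gallo, and Eriksen alone can cover everything: Oct 17→Mbeki+Gallo, Oct 18→Mbeki, Oct 19→Mbeki+Gallo, Oct 20→Eriksen, Oct 21→Eriksen, Oct 22→Gallo+Eriksen, Oct 23→Gallo+Eriksen.

3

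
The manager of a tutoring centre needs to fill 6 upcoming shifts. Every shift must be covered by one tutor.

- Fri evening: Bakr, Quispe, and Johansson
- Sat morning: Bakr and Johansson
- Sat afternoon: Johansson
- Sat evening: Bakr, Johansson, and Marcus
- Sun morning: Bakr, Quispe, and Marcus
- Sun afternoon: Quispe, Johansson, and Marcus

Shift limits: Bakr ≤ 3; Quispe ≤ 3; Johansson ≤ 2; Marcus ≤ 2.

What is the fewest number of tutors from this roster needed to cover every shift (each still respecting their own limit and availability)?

3

6 slots to fill and no one can take more than 3, so at least ⌈6/3⌉ = 2 tutors are needed.
No set of 2 tutors can cover every shift (each such set leaves at least one shift with no one available or exceeds a cap).
Bakr, Quispe, and Johansson alone can cover everything: Fri evening→Quispe, Sat morning→Bakr, Sat afternoon→Johansson, Sat evening→Bakr, Sun morning→Bakr, Sun afternoon→Quispe.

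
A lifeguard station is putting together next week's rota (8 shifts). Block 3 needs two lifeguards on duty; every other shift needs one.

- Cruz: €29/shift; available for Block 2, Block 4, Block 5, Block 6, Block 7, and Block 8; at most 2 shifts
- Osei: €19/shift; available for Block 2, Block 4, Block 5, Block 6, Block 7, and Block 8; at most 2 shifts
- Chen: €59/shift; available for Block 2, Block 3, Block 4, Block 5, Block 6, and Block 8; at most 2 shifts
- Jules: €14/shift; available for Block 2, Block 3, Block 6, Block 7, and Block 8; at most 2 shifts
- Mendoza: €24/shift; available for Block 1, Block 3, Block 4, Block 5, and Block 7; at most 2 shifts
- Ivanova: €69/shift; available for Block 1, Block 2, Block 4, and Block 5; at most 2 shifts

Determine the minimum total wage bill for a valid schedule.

Picking the cheapest available lifeguard for each shift independently would cost €156, but that ignores the shift limits.
An optimal schedule: Block 1→Mendoza, Block 2→Cruz, Block 3→Jules+Mendoza, Block 4→Cruz, Block 5→Chen, Block 6→Jules, Block 7→Osei, Block 8→Osei.
Total: 24 + 29 + 14 + 24 + 29 + 59 + 14 + 19 + 19 = €231.

€231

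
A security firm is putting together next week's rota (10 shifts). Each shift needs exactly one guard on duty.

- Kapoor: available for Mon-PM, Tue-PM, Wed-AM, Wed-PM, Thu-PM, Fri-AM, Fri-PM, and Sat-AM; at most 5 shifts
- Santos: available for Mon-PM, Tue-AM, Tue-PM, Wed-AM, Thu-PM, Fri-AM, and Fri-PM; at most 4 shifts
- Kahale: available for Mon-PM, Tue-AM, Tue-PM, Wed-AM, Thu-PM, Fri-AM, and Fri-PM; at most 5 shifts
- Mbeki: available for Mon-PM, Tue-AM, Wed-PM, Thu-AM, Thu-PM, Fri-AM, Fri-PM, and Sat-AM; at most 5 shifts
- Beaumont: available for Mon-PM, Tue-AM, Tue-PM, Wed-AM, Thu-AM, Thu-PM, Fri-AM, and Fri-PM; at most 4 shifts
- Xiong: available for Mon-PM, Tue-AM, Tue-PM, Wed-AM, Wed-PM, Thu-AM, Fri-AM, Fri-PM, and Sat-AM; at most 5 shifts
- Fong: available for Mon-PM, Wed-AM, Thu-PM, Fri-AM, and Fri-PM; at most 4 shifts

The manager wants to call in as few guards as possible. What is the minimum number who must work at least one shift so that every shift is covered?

10 slots to fill and no one can take more than 5, so at least ⌈10/5⌉ = 2 guards are needed.
Kapoor and Mbeki alone can cover everything: Mon-PM→Kapoor, Tue-AM→Mbeki, Tue-PM→Kapoor, Wed-AM→Kapoor, Wed-PM→Kapoor, Thu-AM→Mbeki, Thu-PM→Kapoor, Fri-AM→Mbeki, Fri-PM→Mbeki, Sat-AM→Mbeki.

2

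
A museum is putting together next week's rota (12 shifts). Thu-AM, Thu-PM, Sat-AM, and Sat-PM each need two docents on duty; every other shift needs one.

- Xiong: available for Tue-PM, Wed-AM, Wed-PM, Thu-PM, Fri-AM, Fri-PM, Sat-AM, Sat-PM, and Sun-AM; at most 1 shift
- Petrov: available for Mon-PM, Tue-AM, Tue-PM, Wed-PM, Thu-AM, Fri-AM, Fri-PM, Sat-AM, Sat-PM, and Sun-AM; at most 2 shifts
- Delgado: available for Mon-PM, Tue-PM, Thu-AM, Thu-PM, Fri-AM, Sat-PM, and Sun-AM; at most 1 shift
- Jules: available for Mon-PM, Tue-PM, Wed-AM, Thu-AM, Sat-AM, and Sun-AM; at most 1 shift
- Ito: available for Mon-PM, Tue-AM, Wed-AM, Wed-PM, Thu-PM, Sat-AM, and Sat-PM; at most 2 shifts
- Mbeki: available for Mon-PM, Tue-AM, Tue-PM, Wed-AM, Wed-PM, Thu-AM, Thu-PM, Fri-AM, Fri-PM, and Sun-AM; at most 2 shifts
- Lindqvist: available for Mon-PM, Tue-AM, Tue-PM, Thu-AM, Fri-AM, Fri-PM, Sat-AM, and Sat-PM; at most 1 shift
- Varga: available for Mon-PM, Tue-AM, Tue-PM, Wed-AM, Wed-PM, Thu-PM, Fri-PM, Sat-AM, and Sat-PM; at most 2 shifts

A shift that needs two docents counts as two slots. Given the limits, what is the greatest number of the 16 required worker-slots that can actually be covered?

Total capacity across all docents is 1+2+1+1+2+2+1+2 = 12, and 16 slots are needed, so at most 12 can be filled.
An assignment achieving 12: Tue-AM→Petrov, Wed-AM→Xiong, Wed-PM→Petrov, Thu-AM→Delgado+Jules, Thu-PM→Ito+Mbeki, Fri-AM→Mbeki, Fri-PM→Lindqvist, Sat-AM→Ito+Varga, Sat-PM→Varga.
Loads: Xiong 1/1, Petrov 2/2, Delgado 1/1, Jules 1/1, Ito 2/2, Mbeki 2/2, Lindqvist 1/1, Varga 2/2.

12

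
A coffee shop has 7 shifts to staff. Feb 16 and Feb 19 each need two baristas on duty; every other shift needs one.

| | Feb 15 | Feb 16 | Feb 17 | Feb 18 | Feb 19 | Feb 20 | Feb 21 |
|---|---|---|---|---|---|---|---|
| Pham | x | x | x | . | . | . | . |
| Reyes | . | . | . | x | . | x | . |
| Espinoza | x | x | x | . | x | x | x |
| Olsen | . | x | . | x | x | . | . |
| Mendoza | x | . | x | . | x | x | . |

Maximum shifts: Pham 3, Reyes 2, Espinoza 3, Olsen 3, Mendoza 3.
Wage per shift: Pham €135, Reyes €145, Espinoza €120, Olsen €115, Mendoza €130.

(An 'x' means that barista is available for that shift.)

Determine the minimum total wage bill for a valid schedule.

Feb 21 can only be covered by Espinoza, so that assignment is forced.
Picking the cheapest available barista for each shift independently would cost €1065, but that ignores the shift limits.
An optimal schedule: Feb 15→Espinoza, Feb 16→Olsen+Espinoza, Feb 17→Mendoza, Feb 18→Olsen, Feb 19→Olsen+Mendoza, Feb 20→Mendoza, Feb 21→Espinoza.
Total: 120 + 115 + 120 + 130 + 115 + 115 + 130 + 130 + 120 = €1095.

€1095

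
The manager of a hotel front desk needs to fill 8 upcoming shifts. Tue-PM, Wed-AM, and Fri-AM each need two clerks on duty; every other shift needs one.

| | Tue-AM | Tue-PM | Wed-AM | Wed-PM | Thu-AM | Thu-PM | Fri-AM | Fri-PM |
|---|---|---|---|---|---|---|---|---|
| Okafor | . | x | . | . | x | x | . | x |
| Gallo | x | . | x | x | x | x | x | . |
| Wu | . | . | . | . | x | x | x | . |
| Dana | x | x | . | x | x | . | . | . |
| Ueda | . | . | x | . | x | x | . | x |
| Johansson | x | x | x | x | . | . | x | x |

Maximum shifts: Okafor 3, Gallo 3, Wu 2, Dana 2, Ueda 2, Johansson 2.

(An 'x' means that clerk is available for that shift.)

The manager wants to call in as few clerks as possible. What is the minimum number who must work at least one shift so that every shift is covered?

5

11 slots to fill and no one can take more than 3, so at least ⌈11/3⌉ = 4 clerks are needed.
Any 4 clerks together have capacity at most 3+3+2+2 = 10 < 11 slots, so 4 can never suffice.
Okafor, Gallo, Wu, Dana, and Ueda alone can cover everything: Tue-AM→Gallo, Tue-PM→Okafor+Dana, Wed-AM→Gallo+Ueda, Wed-PM→Dana, Thu-AM→Wu, Thu-PM→Okafor, Fri-AM→Gallo+Wu, Fri-PM→Okafor.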